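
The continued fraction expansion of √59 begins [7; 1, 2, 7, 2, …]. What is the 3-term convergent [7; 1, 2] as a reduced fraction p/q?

a_0 = 7: 7/1
a_1 = 1: 8/1
a_2 = 2: 23/3

23/3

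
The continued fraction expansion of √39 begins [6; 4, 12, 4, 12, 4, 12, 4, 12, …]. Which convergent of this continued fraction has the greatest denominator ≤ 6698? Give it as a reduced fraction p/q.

List convergents until the denominator exceeds the bound:
a_0 = 6: 6/1  (≤ bound)
a_1 = 4: 25/4  (≤ bound)
a_2 = 12: 306/49  (≤ bound)
a_3 = 4: 1249/200  (≤ bound)
a_4 = 12: 15294/2449  (≤ bound)
a_5 = 4: 62425/9996  (> 6698, stop)

15294/2449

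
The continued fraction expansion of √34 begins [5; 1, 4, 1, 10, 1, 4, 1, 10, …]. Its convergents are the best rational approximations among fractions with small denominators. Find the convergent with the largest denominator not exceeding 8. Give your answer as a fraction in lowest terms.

35/6

List convergents until the denominator exceeds the bound:
a_0 = 5: 5/1  (≤ bound)
a_1 = 1: 6/1  (≤ bound)
a_2 = 4: 29/5  (≤ bound)
a_3 = 1: 35/6  (≤ bound)
a_4 = 10: 379/65  (> 8, stop)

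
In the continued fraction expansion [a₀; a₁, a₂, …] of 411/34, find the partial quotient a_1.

11

411 ÷ 34 → quotient 12, remainder 3
34 ÷ 3 → quotient 11, remainder 1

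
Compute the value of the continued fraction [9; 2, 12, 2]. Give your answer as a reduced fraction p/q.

Start with 2.
12 + 1/(2/1) = 12 + 1/2 = 25/2
2 + 1/(25/2) = 2 + 2/25 = 52/25
9 + 1/(52/25) = 9 + 25/52 = 493/52

493/52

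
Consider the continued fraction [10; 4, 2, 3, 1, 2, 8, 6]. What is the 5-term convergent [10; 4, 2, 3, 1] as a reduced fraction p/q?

Work from the innermost term outward:
Start with 1.
3 + 1/(1/1) = 3 + 1/1 = 4/1
2 + 1/(4/1) = 2 + 1/4 = 9/4
4 + 1/(9/4) = 4 + 4/9 = 40/9
10 + 1/(40/9) = 10 + 9/40 = 409/40

409/40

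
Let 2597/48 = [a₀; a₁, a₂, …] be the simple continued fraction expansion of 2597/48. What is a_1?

9

2597 = 54·48 + 5, so a_0 = 54
48 = 9·5 + 3, so a_1 = 9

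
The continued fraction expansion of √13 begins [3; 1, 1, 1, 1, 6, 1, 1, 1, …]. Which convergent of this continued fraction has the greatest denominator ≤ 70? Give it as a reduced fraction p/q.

List convergents until the denominator exceeds the bound:
a_0 = 3: 3/1  (≤ bound)
a_1 = 1: 4/1  (≤ bound)
a_2 = 1: 7/2  (≤ bound)
a_3 = 1: 11/3  (≤ bound)
a_4 = 1: 18/5  (≤ bound)
a_5 = 6: 119/33  (≤ bound)
a_6 = 1: 137/38  (≤ bound)
a_7 = 1: 256/71  (> 70, stop)

137/38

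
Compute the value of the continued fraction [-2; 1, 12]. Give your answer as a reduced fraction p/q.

Start with 12.
1 + 1/(12/1) = 1 + 1/12 = 13/12
-2 + 1/(13/12) = -2 + 12/13 = -14/13

-14/13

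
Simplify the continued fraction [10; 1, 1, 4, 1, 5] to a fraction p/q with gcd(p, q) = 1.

675/64

Work from the innermost term outward:
Start with 5.
1 + 1/(5/1) = 1 + 1/5 = 6/5
4 + 1/(6/5) = 4 + 5/6 = 29/6
1 + 1/(29/6) = 1 + 6/29 = 35/29
1 + 1/(35/29) = 1 + 29/35 = 64/35
10 + 1/(64/35) = 10 + 35/64 = 675/64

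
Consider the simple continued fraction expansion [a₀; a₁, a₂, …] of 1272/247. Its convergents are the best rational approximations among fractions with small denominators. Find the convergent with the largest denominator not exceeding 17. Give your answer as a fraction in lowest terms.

a_0 = 5: 5/1  (≤ bound)
a_1 = 6: 31/6  (≤ bound)
a_2 = 1: 36/7  (≤ bound)
a_3 = 2: 103/20  (> 17, stop)

36/7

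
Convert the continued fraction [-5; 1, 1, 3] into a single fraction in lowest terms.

a_0 = -5: -5/1
a_1 = 1: -4/1
a_2 = 1: -9/2
a_3 = 3: -31/7

-31/7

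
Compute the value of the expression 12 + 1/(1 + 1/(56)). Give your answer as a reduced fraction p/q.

740/57

Start with 56.
1 + 1/(56/1) = 1 + 1/56 = 57/56
12 + 1/(57/56) = 12 + 56/57 = 740/57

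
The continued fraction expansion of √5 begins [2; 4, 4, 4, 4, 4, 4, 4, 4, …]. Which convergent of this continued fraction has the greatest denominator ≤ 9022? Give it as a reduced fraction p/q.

12238/5473

a_0 = 2: 2/1  (≤ bound)
a_1 = 4: 9/4  (≤ bound)
a_2 = 4: 38/17  (≤ bound)
a_3 = 4: 161/72  (≤ bound)
a_4 = 4: 682/305  (≤ bound)
a_5 = 4: 2889/1292  (≤ bound)
a_6 = 4: 12238/5473  (≤ bound)
a_7 = 4: 51841/23184  (> 9022, stop)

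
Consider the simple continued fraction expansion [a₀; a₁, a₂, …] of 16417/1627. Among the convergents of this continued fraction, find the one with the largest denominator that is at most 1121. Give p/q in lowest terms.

4914/487

a_0 = 10: 10/1  (≤ bound)
a_1 = 11: 111/11  (≤ bound)
a_2 = 14: 1564/155  (≤ bound)
a_3 = 1: 1675/166  (≤ bound)
a_4 = 2: 4914/487  (≤ bound)
a_5 = 3: 16417/1627  (> 1121, stop)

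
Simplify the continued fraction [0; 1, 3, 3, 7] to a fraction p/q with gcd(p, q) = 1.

Use the convergent recurrence hₖ = aₖ·hₖ₋₁ + hₖ₋₂ (and likewise for the denominators kₖ):
a_0 = 0: 0/1
a_1 = 1: 1/1
a_2 = 3: 3/4
a_3 = 3: 10/13
a_4 = 7: 73/95

73/95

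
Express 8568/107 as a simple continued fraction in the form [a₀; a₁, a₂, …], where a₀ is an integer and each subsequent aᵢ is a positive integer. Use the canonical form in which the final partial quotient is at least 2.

⌊8568/107⌋ = 80, remainder 8
⌊107/8⌋ = 13, remainder 3
⌊8/3⌋ = 2, remainder 2
⌊3/2⌋ = 1, remainder 1
⌊2/1⌋ = 2, remainder 0

[80; 13, 2, 1, 2]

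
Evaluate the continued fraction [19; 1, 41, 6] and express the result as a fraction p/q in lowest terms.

5054/253

a_0 = 19: 19/1
a_1 = 1: 20/1
a_2 = 41: 839/42
a_3 = 6: 5054/253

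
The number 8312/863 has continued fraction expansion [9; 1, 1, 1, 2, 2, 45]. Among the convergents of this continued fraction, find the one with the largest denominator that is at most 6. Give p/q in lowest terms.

List convergents until the denominator exceeds the bound:
a_0 = 9: 9/1  (≤ bound)
a_1 = 1: 10/1  (≤ bound)
a_2 = 1: 19/2  (≤ bound)
a_3 = 1: 29/3  (≤ bound)
a_4 = 2: 77/8  (> 6, stop)

29/3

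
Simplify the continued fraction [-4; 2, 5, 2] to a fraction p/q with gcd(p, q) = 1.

-85/24

Start with 2.
5 + 1/(2/1) = 5 + 1/2 = 11/2
2 + 1/(11/2) = 2 + 2/11 = 24/11
-4 + 1/(24/11) = -4 + 11/24 = -85/24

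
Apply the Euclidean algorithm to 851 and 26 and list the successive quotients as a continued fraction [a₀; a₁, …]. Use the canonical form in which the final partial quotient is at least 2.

[32; 1, 2, 1, 2, 2]

Repeatedly divide and take the remainder:
851 = 32·26 + 19, so a_0 = 32
26 = 1·19 + 7, so a_1 = 1
19 = 2·7 + 5, so a_2 = 2
7 = 1·5 + 2, so a_3 = 1
5 = 2·2 + 1, so a_4 = 2
2 = 2·1 + 0, so a_5 = 2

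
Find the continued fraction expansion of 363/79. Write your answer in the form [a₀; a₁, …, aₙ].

[4; 1, 1, 2, 7, 2]

⌊363/79⌋ = 4, remainder 47
⌊79/47⌋ = 1, remainder 32
⌊47/32⌋ = 1, remainder 15
⌊32/15⌋ = 2, remainder 2
⌊15/2⌋ = 7, remainder 1
⌊2/1⌋ = 2, remainder 0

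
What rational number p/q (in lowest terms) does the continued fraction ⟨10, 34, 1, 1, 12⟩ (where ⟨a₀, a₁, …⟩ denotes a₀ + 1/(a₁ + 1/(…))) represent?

a_0 = 10: 10/1
a_1 = 34: 341/34
a_2 = 1: 351/35
a_3 = 1: 692/69
a_4 = 12: 8655/863

8655/863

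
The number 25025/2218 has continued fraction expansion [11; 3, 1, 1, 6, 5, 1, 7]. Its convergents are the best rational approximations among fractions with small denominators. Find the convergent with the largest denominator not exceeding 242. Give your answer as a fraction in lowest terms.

a_0 = 11: 11/1  (≤ bound)
a_1 = 3: 34/3  (≤ bound)
a_2 = 1: 45/4  (≤ bound)
a_3 = 1: 79/7  (≤ bound)
a_4 = 6: 519/46  (≤ bound)
a_5 = 5: 2674/237  (≤ bound)
a_6 = 1: 3193/283  (> 242, stop)

2674/237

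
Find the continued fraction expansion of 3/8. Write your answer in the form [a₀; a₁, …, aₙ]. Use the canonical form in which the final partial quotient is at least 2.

[0; 2, 1, 2]

⌊3/8⌋ = 0, remainder 3
⌊8/3⌋ = 2, remainder 2
⌊3/2⌋ = 1, remainder 1
⌊2/1⌋ = 2, remainder 0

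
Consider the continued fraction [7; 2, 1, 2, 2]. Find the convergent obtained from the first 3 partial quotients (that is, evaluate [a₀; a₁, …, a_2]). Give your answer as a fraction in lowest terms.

Use the convergent recurrence hₖ = aₖ·hₖ₋₁ + hₖ₋₂ (and likewise for the denominators kₖ):
a_0 = 7: 7/1
a_1 = 2: 15/2
a_2 = 1: 22/3

22/3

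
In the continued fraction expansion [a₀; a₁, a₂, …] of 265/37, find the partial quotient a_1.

6

265 = 7·37 + 6, so a_0 = 7
37 = 6·6 + 1, so a_1 = 6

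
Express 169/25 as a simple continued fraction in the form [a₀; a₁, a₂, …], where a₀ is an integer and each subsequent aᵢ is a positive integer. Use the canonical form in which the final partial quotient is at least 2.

[6; 1, 3, 6]

169 = 6·25 + 19, so a_0 = 6
25 = 1·19 + 6, so a_1 = 1
19 = 3·6 + 1, so a_2 = 3
6 = 6·1 + 0, so a_3 = 6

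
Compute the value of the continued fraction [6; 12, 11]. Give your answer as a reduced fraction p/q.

a_0 = 6: 6/1
a_1 = 12: 73/12
a_2 = 11: 809/133

809/133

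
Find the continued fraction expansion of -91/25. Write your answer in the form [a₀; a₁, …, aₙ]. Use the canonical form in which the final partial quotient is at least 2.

[-4; 2, 1, 3, 2]

-91 ÷ 25 → quotient -4, remainder 9
25 ÷ 9 → quotient 2, remainder 7
9 ÷ 7 → quotient 1, remainder 2
7 ÷ 2 → quotient 3, remainder 1
2 ÷ 1 → quotient 2, remainder 0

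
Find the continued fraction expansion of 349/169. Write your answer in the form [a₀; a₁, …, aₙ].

[2; 15, 2, 1, 3]

Run the Euclidean algorithm, recording each quotient:
349 ÷ 169 → quotient 2, remainder 11
169 ÷ 11 → quotient 15, remainder 4
11 ÷ 4 → quotient 2, remainder 3
4 ÷ 3 → quotient 1, remainder 1
3 ÷ 1 → quotient 3, remainder 0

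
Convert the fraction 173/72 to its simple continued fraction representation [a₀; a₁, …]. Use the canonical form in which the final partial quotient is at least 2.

173 ÷ 72 → quotient 2, remainder 29
72 ÷ 29 → quotient 2, remainder 14
29 ÷ 14 → quotient 2, remainder 1
14 ÷ 1 → quotient 14, remainder 0

[2; 2, 2, 14]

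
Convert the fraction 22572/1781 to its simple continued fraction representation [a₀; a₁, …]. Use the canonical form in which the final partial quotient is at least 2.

[12; 1, 2, 15, 3, 2, 5]

⌊22572/1781⌋ = 12, remainder 1200
⌊1781/1200⌋ = 1, remainder 581
⌊1200/581⌋ = 2, remainder 38
⌊581/38⌋ = 15, remainder 11
⌊38/11⌋ = 3, remainder 5
⌊11/5⌋ = 2, remainder 1
⌊5/1⌋ = 5, remainder 0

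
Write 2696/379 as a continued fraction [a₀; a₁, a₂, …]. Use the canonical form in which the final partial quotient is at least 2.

[7; 8, 1, 4, 2, 1, 2]

Apply division with remainder until the remainder is 0:
2696 = 7·379 + 43, so a_0 = 7
379 = 8·43 + 35, so a_1 = 8
43 = 1·35 + 8, so a_2 = 1
35 = 4·8 + 3, so a_3 = 4
8 = 2·3 + 2, so a_4 = 2
3 = 1·2 + 1, so a_5 = 1
2 = 2·1 + 0, so a_6 = 2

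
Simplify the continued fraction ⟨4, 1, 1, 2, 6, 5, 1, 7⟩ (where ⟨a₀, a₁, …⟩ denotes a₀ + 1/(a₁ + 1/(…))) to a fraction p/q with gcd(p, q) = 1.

Use the convergent recurrence hₖ = aₖ·hₖ₋₁ + hₖ₋₂ (and likewise for the denominators kₖ):
a_0 = 4: 4/1
a_1 = 1: 5/1
a_2 = 1: 9/2
a_3 = 2: 23/5
a_4 = 6: 147/32
a_5 = 5: 758/165
a_6 = 1: 905/197
a_7 = 7: 7093/1544

7093/1544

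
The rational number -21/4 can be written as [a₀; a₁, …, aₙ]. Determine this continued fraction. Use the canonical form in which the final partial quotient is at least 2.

[-6; 1, 3]

-21 ÷ 4 → quotient -6, remainder 3
4 ÷ 3 → quotient 1, remainder 1
3 ÷ 1 → quotient 3, remainder 0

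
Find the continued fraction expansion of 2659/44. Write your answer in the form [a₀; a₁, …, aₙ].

⌊2659/44⌋ = 60, remainder 19
⌊44/19⌋ = 2, remainder 6
⌊19/6⌋ = 3, remainder 1
⌊6/1⌋ = 6, remainder 0

[60; 2, 3, 6]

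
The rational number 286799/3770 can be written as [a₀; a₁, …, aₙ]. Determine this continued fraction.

[76; 13, 1, 1, 19, 2, 3]

⌊286799/3770⌋ = 76, remainder 279
⌊3770/279⌋ = 13, remainder 143
⌊279/143⌋ = 1, remainder 136
⌊143/136⌋ = 1, remainder 7
⌊136/7⌋ = 19, remainder 3
⌊7/3⌋ = 2, remainder 1
⌊3/1⌋ = 3, remainder 0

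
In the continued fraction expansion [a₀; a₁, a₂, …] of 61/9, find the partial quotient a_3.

2

Run the Euclidean algorithm, recording each quotient:
61 ÷ 9 → quotient 6, remainder 7
9 ÷ 7 → quotient 1, remainder 2
7 ÷ 2 → quotient 3, remainder 1
2 ÷ 1 → quotient 2, remainder 0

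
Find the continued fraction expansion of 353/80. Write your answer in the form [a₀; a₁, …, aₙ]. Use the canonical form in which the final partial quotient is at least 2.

353 ÷ 80 → quotient 4, remainder 33
80 ÷ 33 → quotient 2, remainder 14
33 ÷ 14 → quotient 2, remainder 5
14 ÷ 5 → quotient 2, remainder 4
5 ÷ 4 → quotient 1, remainder 1
4 ÷ 1 → quotient 4, remainder 0

[4; 2, 2, 2, 1, 4]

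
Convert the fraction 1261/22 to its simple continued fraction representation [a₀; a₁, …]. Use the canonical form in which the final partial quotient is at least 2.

⌊1261/22⌋ = 57, remainder 7
⌊22/7⌋ = 3, remainder 1
⌊7/1⌋ = 7, remainder 0

[57; 3, 7]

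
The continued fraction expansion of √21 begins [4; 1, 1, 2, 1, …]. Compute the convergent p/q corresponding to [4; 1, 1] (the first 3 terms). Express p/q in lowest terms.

9/2

Use the convergent recurrence hₖ = aₖ·hₖ₋₁ + hₖ₋₂ (and likewise for the denominators kₖ):
a_0 = 4: 4/1
a_1 = 1: 5/1
a_2 = 1: 9/2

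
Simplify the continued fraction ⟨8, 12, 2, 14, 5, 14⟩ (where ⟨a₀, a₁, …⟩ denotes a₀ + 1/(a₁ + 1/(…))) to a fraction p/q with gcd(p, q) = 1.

Start with 14.
5 + 1/(14/1) = 5 + 1/14 = 71/14
14 + 1/(71/14) = 14 + 14/71 = 1008/71
2 + 1/(1008/71) = 2 + 71/1008 = 2087/1008
12 + 1/(2087/1008) = 12 + 1008/2087 = 26052/2087
8 + 1/(26052/2087) = 8 + 2087/26052 = 210503/26052

210503/26052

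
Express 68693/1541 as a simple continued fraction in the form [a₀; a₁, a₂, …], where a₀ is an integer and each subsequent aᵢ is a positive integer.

Repeatedly divide and take the remainder:
⌊68693/1541⌋ = 44, remainder 889
⌊1541/889⌋ = 1, remainder 652
⌊889/652⌋ = 1, remainder 237
⌊652/237⌋ = 2, remainder 178
⌊237/178⌋ = 1, remainder 59
⌊178/59⌋ = 3, remainder 1
⌊59/1⌋ = 59, remainder 0

[44; 1, 1, 2, 1, 3, 59]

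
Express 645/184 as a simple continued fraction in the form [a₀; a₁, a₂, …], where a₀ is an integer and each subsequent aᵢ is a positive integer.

Repeatedly divide and take the remainder:
645 = 3·184 + 93, so a_0 = 3
184 = 1·93 + 91, so a_1 = 1
93 = 1·91 + 2, so a_2 = 1
91 = 45·2 + 1, so a_3 = 45
2 = 2·1 + 0, so a_4 = 2

[3; 1, 1, 45, 2]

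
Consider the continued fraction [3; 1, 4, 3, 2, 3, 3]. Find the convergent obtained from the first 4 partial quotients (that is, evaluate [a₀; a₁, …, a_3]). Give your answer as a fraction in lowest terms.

Start with 3.
4 + 1/(3/1) = 4 + 1/3 = 13/3
1 + 1/(13/3) = 1 + 3/13 = 16/13
3 + 1/(16/13) = 3 + 13/16 = 61/16

61/16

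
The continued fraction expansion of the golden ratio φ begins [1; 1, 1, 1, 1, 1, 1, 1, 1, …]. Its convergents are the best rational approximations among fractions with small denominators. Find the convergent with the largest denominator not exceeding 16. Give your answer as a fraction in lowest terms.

21/13

a_0 = 1: 1/1  (≤ bound)
a_1 = 1: 2/1  (≤ bound)
a_2 = 1: 3/2  (≤ bound)
a_3 = 1: 5/3  (≤ bound)
a_4 = 1: 8/5  (≤ bound)
a_5 = 1: 13/8  (≤ bound)
a_6 = 1: 21/13  (≤ bound)
a_7 = 1: 34/21  (> 16, stop)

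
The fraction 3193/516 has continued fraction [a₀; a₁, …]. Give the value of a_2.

3

3193 = 6·516 + 97, so a_0 = 6
516 = 5·97 + 31, so a_1 = 5
97 = 3·31 + 4, so a_2 = 3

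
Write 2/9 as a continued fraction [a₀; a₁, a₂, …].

Repeatedly divide and take the remainder:
2 ÷ 9 → quotient 0, remainder 2
9 ÷ 2 → quotient 4, remainder 1
2 ÷ 1 → quotient 2, remainder 0

[0; 4, 2]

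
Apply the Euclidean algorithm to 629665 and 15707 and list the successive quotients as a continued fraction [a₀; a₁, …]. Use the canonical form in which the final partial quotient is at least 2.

[40; 11, 2, 1, 14, 4, 2, 3]

629665 ÷ 15707 → quotient 40, remainder 1385
15707 ÷ 1385 → quotient 11, remainder 472
1385 ÷ 472 → quotient 2, remainder 441
472 ÷ 441 → quotient 1, remainder 31
441 ÷ 31 → quotient 14, remainder 7
31 ÷ 7 → quotient 4, remainder 3
7 ÷ 3 → quotient 2, remainder 1
3 ÷ 1 → quotient 3, remainder 0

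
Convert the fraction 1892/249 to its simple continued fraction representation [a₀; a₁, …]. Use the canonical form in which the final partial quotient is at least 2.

Apply division with remainder until the remainder is 0:
1892 = 7·249 + 149, so a_0 = 7
249 = 1·149 + 100, so a_1 = 1
149 = 1·100 + 49, so a_2 = 1
100 = 2·49 + 2, so a_3 = 2
49 = 24·2 + 1, so a_4 = 24
2 = 2·1 + 0, so a_5 = 2

[7; 1, 1, 2, 24, 2]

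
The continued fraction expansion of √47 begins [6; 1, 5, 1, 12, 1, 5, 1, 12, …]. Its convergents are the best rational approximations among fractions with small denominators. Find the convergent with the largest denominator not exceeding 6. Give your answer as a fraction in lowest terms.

List convergents until the denominator exceeds the bound:
a_0 = 6: 6/1  (≤ bound)
a_1 = 1: 7/1  (≤ bound)
a_2 = 5: 41/6  (≤ bound)
a_3 = 1: 48/7  (> 6, stop)

41/6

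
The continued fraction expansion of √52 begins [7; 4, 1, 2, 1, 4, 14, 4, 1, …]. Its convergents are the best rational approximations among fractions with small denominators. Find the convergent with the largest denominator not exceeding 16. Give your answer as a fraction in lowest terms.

101/14

List convergents until the denominator exceeds the bound:
a_0 = 7: 7/1  (≤ bound)
a_1 = 4: 29/4  (≤ bound)
a_2 = 1: 36/5  (≤ bound)
a_3 = 2: 101/14  (≤ bound)
a_4 = 1: 137/19  (> 16, stop)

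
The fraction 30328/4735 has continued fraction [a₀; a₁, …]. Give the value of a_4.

2

Repeatedly divide and take the remainder:
30328 = 6·4735 + 1918, so a_0 = 6
4735 = 2·1918 + 899, so a_1 = 2
1918 = 2·899 + 120, so a_2 = 2
899 = 7·120 + 59, so a_3 = 7
120 = 2·59 + 2, so a_4 = 2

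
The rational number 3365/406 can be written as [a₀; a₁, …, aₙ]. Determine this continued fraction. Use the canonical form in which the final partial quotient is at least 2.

[8; 3, 2, 7, 1, 6]

⌊3365/406⌋ = 8, remainder 117
⌊406/117⌋ = 3, remainder 55
⌊117/55⌋ = 2, remainder 7
⌊55/7⌋ = 7, remainder 6
⌊7/6⌋ = 1, remainder 1
⌊6/1⌋ = 6, remainder 0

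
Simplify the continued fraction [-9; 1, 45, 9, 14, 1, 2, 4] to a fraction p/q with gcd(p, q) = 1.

Use the convergent recurrence hₖ = aₖ·hₖ₋₁ + hₖ₋₂ (and likewise for the denominators kₖ):
a_0 = -9: -9/1
a_1 = 1: -8/1
a_2 = 45: -369/46
a_3 = 9: -3329/415
a_4 = 14: -46975/5856
a_5 = 1: -50304/6271
a_6 = 2: -147583/18398
a_7 = 4: -640636/79863

-640636/79863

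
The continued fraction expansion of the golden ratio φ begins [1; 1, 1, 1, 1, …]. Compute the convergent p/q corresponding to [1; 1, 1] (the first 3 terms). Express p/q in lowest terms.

Use the convergent recurrence hₖ = aₖ·hₖ₋₁ + hₖ₋₂ (and likewise for the denominators kₖ):
a_0 = 1: 1/1
a_1 = 1: 2/1
a_2 = 1: 3/2

3/2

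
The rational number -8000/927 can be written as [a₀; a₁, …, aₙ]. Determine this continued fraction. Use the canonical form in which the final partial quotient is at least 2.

⌊-8000/927⌋ = -9, remainder 343
⌊927/343⌋ = 2, remainder 241
⌊343/241⌋ = 1, remainder 102
⌊241/102⌋ = 2, remainder 37
⌊102/37⌋ = 2, remainder 28
⌊37/28⌋ = 1, remainder 9
⌊28/9⌋ = 3, remainder 1
⌊9/1⌋ = 9, remainder 0

[-9; 2, 1, 2, 2, 1, 3, 9]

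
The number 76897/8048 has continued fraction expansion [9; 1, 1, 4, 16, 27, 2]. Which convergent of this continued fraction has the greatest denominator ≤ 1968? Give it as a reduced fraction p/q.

a_0 = 9: 9/1  (≤ bound)
a_1 = 1: 10/1  (≤ bound)
a_2 = 1: 19/2  (≤ bound)
a_3 = 4: 86/9  (≤ bound)
a_4 = 16: 1395/146  (≤ bound)
a_5 = 27: 37751/3951  (> 1968, stop)

1395/146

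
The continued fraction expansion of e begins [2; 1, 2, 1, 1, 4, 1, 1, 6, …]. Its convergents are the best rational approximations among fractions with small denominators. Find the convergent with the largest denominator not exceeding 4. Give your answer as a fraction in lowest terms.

a_0 = 2: 2/1  (≤ bound)
a_1 = 1: 3/1  (≤ bound)
a_2 = 2: 8/3  (≤ bound)
a_3 = 1: 11/4  (≤ bound)
a_4 = 1: 19/7  (> 4, stop)

11/4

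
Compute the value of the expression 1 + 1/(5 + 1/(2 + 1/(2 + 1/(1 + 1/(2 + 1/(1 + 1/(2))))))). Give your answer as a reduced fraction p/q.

a_0 = 1: 1/1
a_1 = 5: 6/5
a_2 = 2: 13/11
a_3 = 2: 32/27
a_4 = 1: 45/38
a_5 = 2: 122/103
a_6 = 1: 167/141
a_7 = 2: 456/385

456/385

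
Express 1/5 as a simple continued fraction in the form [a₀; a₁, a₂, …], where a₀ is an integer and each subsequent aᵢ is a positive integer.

[0; 5]

1 = 0·5 + 1, so a_0 = 0
5 = 5·1 + 0, so a_1 = 5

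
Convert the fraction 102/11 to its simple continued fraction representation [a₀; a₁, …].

[9; 3, 1, 2]

102 ÷ 11 → quotient 9, remainder 3
11 ÷ 3 → quotient 3, remainder 2
3 ÷ 2 → quotient 1, remainder 1
2 ÷ 1 → quotient 2, remainder 0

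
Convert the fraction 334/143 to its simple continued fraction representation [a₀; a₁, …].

[2; 2, 1, 47]

Run the Euclidean algorithm, recording each quotient:
334 = 2·143 + 48, so a_0 = 2
143 = 2·48 + 47, so a_1 = 2
48 = 1·47 + 1, so a_2 = 1
47 = 47·1 + 0, so a_3 = 47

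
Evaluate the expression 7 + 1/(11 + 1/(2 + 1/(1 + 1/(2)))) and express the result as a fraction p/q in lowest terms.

645/91

Start with 2.
1 + 1/(2/1) = 1 + 1/2 = 3/2
2 + 1/(3/2) = 2 + 2/3 = 8/3
11 + 1/(8/3) = 11 + 3/8 = 91/8
7 + 1/(91/8) = 7 + 8/91 = 645/91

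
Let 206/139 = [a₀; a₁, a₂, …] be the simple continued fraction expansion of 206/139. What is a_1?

206 ÷ 139 → quotient 1, remainder 67
139 ÷ 67 → quotient 2, remainder 5

2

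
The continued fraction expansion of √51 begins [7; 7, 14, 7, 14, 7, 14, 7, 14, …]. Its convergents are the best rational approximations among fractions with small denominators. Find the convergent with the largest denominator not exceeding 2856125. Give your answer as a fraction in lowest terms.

7068593/989801

a_0 = 7: 7/1  (≤ bound)
a_1 = 7: 50/7  (≤ bound)
a_2 = 14: 707/99  (≤ bound)
a_3 = 7: 4999/700  (≤ bound)
a_4 = 14: 70693/9899  (≤ bound)
a_5 = 7: 499850/69993  (≤ bound)
a_6 = 14: 7068593/989801  (≤ bound)
a_7 = 7: 49980001/6998600  (> 2856125, stop)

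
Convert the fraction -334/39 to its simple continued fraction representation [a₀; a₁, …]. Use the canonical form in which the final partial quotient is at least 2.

⌊-334/39⌋ = -9, remainder 17
⌊39/17⌋ = 2, remainder 5
⌊17/5⌋ = 3, remainder 2
⌊5/2⌋ = 2, remainder 1
⌊2/1⌋ = 2, remainder 0

[-9; 2, 3, 2, 2]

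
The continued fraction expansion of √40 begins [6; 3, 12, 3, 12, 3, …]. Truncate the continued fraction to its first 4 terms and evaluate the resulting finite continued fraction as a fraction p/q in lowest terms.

721/114

Compute successive convergents:
a_0 = 6: 6/1
a_1 = 3: 19/3
a_2 = 12: 234/37
a_3 = 3: 721/114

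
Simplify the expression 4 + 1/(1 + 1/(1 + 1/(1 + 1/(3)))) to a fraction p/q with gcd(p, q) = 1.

51/11

Use the convergent recurrence hₖ = aₖ·hₖ₋₁ + hₖ₋₂ (and likewise for the denominators kₖ):
a_0 = 4: 4/1
a_1 = 1: 5/1
a_2 = 1: 9/2
a_3 = 1: 14/3
a_4 = 3: 51/11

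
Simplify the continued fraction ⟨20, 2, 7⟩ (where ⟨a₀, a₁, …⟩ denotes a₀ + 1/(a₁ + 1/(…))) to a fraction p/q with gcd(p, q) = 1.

307/15

Start with 7.
2 + 1/(7/1) = 2 + 1/7 = 15/7
20 + 1/(15/7) = 20 + 7/15 = 307/15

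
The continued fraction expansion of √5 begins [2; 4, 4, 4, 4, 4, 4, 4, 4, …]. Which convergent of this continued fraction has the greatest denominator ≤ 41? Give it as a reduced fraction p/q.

a_0 = 2: 2/1  (≤ bound)
a_1 = 4: 9/4  (≤ bound)
a_2 = 4: 38/17  (≤ bound)
a_3 = 4: 161/72  (> 41, stop)

38/17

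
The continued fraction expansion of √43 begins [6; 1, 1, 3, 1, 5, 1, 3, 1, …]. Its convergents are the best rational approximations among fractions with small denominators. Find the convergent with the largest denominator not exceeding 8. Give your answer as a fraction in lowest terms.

46/7

List convergents until the denominator exceeds the bound:
a_0 = 6: 6/1  (≤ bound)
a_1 = 1: 7/1  (≤ bound)
a_2 = 1: 13/2  (≤ bound)
a_3 = 3: 46/7  (≤ bound)
a_4 = 1: 59/9  (> 8, stop)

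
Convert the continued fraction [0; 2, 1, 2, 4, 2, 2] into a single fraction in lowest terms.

Collapse the nested fraction from the inside out:
Start with 2.
2 + 1/(2/1) = 2 + 1/2 = 5/2
4 + 1/(5/2) = 4 + 2/5 = 22/5
2 + 1/(22/5) = 2 + 5/22 = 49/22
1 + 1/(49/22) = 1 + 22/49 = 71/49
2 + 1/(71/49) = 2 + 49/71 = 191/71
0 + 1/(191/71) = 0 + 71/191 = 71/191

71/191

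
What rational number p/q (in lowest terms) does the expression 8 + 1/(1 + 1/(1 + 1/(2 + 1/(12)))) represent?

533/62

Start with 12.
2 + 1/(12/1) = 2 + 1/12 = 25/12
1 + 1/(25/12) = 1 + 12/25 = 37/25
1 + 1/(37/25) = 1 + 25/37 = 62/37
8 + 1/(62/37) = 8 + 37/62 = 533/62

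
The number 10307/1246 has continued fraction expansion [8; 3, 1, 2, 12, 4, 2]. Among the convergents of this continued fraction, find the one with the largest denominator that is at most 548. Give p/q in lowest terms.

List convergents until the denominator exceeds the bound:
a_0 = 8: 8/1  (≤ bound)
a_1 = 3: 25/3  (≤ bound)
a_2 = 1: 33/4  (≤ bound)
a_3 = 2: 91/11  (≤ bound)
a_4 = 12: 1125/136  (≤ bound)
a_5 = 4: 4591/555  (> 548, stop)

1125/136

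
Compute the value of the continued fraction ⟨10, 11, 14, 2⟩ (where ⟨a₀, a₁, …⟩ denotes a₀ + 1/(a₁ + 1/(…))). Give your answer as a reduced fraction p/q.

3239/321

Start with 2.
14 + 1/(2/1) = 14 + 1/2 = 29/2
11 + 1/(29/2) = 11 + 2/29 = 321/29
10 + 1/(321/29) = 10 + 29/321 = 3239/321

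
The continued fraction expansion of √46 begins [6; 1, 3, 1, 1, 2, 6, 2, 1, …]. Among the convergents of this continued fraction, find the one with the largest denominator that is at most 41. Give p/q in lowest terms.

a_0 = 6: 6/1  (≤ bound)
a_1 = 1: 7/1  (≤ bound)
a_2 = 3: 27/4  (≤ bound)
a_3 = 1: 34/5  (≤ bound)
a_4 = 1: 61/9  (≤ bound)
a_5 = 2: 156/23  (≤ bound)
a_6 = 6: 997/147  (> 41, stop)

156/23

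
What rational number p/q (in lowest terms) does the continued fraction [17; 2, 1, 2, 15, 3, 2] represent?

15237/877

Compute successive convergents:
a_0 = 17: 17/1
a_1 = 2: 35/2
a_2 = 1: 52/3
a_3 = 2: 139/8
a_4 = 15: 2137/123
a_5 = 3: 6550/377
a_6 = 2: 15237/877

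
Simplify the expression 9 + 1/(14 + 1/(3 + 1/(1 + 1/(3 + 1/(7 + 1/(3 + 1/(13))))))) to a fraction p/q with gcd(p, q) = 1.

589393/64982

Work from the innermost term outward:
Start with 13.
3 + 1/(13/1) = 3 + 1/13 = 40/13
7 + 1/(40/13) = 7 + 13/40 = 293/40
3 + 1/(293/40) = 3 + 40/293 = 919/293
1 + 1/(919/293) = 1 + 293/919 = 1212/919
3 + 1/(1212/919) = 3 + 919/1212 = 4555/1212
14 + 1/(4555/1212) = 14 + 1212/4555 = 64982/4555
9 + 1/(64982/4555) = 9 + 4555/64982 = 589393/64982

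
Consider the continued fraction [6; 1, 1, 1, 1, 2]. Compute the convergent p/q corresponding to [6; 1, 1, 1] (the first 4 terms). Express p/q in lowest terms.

20/3

a_0 = 6: 6/1
a_1 = 1: 7/1
a_2 = 1: 13/2
a_3 = 1: 20/3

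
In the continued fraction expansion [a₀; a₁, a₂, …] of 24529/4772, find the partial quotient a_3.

Apply division with remainder until the remainder is 0:
⌊24529/4772⌋ = 5, remainder 669
⌊4772/669⌋ = 7, remainder 89
⌊669/89⌋ = 7, remainder 46
⌊89/46⌋ = 1, remainder 43

1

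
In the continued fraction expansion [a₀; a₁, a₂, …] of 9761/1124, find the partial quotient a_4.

9761 = 8·1124 + 769, so a_0 = 8
1124 = 1·769 + 355, so a_1 = 1
769 = 2·355 + 59, so a_2 = 2
355 = 6·59 + 1, so a_3 = 6
59 = 59·1 + 0, so a_4 = 59

59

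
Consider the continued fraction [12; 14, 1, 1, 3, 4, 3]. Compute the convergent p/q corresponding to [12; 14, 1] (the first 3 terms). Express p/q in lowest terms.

181/15

Use the convergent recurrence hₖ = aₖ·hₖ₋₁ + hₖ₋₂ (and likewise for the denominators kₖ):
a_0 = 12: 12/1
a_1 = 14: 169/14
a_2 = 1: 181/15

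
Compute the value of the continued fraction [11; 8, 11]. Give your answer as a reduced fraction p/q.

Starting at the tail and folding back:
Start with 11.
8 + 1/(11/1) = 8 + 1/11 = 89/11
11 + 1/(89/11) = 11 + 11/89 = 990/89

990/89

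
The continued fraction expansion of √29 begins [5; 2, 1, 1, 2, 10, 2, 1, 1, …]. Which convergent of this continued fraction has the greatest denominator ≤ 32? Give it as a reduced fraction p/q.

70/13

a_0 = 5: 5/1  (≤ bound)
a_1 = 2: 11/2  (≤ bound)
a_2 = 1: 16/3  (≤ bound)
a_3 = 1: 27/5  (≤ bound)
a_4 = 2: 70/13  (≤ bound)
a_5 = 10: 727/135  (> 32, stop)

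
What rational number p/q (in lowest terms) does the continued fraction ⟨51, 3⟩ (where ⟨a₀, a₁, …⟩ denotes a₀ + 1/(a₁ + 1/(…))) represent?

a_0 = 51: 51/1
a_1 = 3: 154/3

154/3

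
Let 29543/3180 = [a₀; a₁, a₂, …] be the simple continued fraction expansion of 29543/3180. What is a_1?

29543 ÷ 3180 → quotient 9, remainder 923
3180 ÷ 923 → quotient 3, remainder 411

3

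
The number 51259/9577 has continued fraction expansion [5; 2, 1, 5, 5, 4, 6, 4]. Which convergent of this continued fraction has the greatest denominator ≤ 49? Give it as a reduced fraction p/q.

91/17

List convergents until the denominator exceeds the bound:
a_0 = 5: 5/1  (≤ bound)
a_1 = 2: 11/2  (≤ bound)
a_2 = 1: 16/3  (≤ bound)
a_3 = 5: 91/17  (≤ bound)
a_4 = 5: 471/88  (> 49, stop)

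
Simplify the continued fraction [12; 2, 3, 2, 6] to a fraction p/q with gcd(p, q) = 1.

Collapse the nested fraction from the inside out:
Start with 6.
2 + 1/(6/1) = 2 + 1/6 = 13/6
3 + 1/(13/6) = 3 + 6/13 = 45/13
2 + 1/(45/13) = 2 + 13/45 = 103/45
12 + 1/(103/45) = 12 + 45/103 = 1281/103

1281/103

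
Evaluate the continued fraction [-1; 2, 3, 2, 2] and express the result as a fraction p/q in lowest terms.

-22/39

Build up convergents one term at a time:
a_0 = -1: -1/1
a_1 = 2: -1/2
a_2 = 3: -4/7
a_3 = 2: -9/16
a_4 = 2: -22/39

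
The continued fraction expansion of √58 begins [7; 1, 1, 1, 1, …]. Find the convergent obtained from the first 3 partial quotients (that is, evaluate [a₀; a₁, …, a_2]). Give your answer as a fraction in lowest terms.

15/2

Start with 1.
1 + 1/(1/1) = 1 + 1/1 = 2/1
7 + 1/(2/1) = 7 + 1/2 = 15/2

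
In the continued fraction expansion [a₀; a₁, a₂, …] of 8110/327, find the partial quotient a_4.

⌊8110/327⌋ = 24, remainder 262
⌊327/262⌋ = 1, remainder 65
⌊262/65⌋ = 4, remainder 2
⌊65/2⌋ = 32, remainder 1
⌊2/1⌋ = 2, remainder 0

2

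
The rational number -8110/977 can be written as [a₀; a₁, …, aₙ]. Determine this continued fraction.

[-9; 1, 2, 3, 10, 1, 1, 4]

-8110 = -9·977 + 683, so a_0 = -9
977 = 1·683 + 294, so a_1 = 1
683 = 2·294 + 95, so a_2 = 2
294 = 3·95 + 9, so a_3 = 3
95 = 10·9 + 5, so a_4 = 10
9 = 1·5 + 4, so a_5 = 1
5 = 1·4 + 1, so a_6 = 1
4 = 4·1 + 0, so a_7 = 4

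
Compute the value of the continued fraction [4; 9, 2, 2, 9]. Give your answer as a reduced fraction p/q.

Use the convergent recurrence hₖ = aₖ·hₖ₋₁ + hₖ₋₂ (and likewise for the denominators kₖ):
a_0 = 4: 4/1
a_1 = 9: 37/9
a_2 = 2: 78/19
a_3 = 2: 193/47
a_4 = 9: 1815/442

1815/442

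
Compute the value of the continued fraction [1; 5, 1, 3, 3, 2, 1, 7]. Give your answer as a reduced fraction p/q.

Start with 7.
1 + 1/(7/1) = 1 + 1/7 = 8/7
2 + 1/(8/7) = 2 + 7/8 = 23/8
3 + 1/(23/8) = 3 + 8/23 = 77/23
3 + 1/(77/23) = 3 + 23/77 = 254/77
1 + 1/(254/77) = 1 + 77/254 = 331/254
5 + 1/(331/254) = 5 + 254/331 = 1909/331
1 + 1/(1909/331) = 1 + 331/1909 = 2240/1909

2240/1909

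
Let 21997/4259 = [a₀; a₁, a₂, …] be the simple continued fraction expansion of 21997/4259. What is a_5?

1

Apply division with remainder until the remainder is 0:
21997 ÷ 4259 → quotient 5, remainder 702
4259 ÷ 702 → quotient 6, remainder 47
702 ÷ 47 → quotient 14, remainder 44
47 ÷ 44 → quotient 1, remainder 3
44 ÷ 3 → quotient 14, remainder 2
3 ÷ 2 → quotient 1, remainder 1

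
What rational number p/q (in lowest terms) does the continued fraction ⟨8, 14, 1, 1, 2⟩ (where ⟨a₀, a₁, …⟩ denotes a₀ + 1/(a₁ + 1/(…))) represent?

Use the convergent recurrence hₖ = aₖ·hₖ₋₁ + hₖ₋₂ (and likewise for the denominators kₖ):
a_0 = 8: 8/1
a_1 = 14: 113/14
a_2 = 1: 121/15
a_3 = 1: 234/29
a_4 = 2: 589/73

589/73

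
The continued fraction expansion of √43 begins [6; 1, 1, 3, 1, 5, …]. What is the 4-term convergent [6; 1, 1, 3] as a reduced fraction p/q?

46/7

Build up convergents one term at a time:
a_0 = 6: 6/1
a_1 = 1: 7/1
a_2 = 1: 13/2
a_3 = 3: 46/7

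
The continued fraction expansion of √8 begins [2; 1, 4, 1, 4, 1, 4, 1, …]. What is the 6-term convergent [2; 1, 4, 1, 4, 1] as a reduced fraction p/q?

99/35

a_0 = 2: 2/1
a_1 = 1: 3/1
a_2 = 4: 14/5
a_3 = 1: 17/6
a_4 = 4: 82/29
a_5 = 1: 99/35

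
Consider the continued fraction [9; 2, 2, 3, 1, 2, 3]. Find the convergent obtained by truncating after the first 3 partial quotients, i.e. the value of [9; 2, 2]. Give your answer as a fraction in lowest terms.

a_0 = 9: 9/1
a_1 = 2: 19/2
a_2 = 2: 47/5

47/5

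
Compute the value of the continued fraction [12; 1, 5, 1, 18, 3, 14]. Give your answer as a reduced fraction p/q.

74231/5774

Compute successive convergents:
a_0 = 12: 12/1
a_1 = 1: 13/1
a_2 = 5: 77/6
a_3 = 1: 90/7
a_4 = 18: 1697/132
a_5 = 3: 5181/403
a_6 = 14: 74231/5774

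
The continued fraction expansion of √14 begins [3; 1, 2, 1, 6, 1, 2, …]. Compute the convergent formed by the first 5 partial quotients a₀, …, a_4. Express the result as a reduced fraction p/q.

Use the convergent recurrence hₖ = aₖ·hₖ₋₁ + hₖ₋₂ (and likewise for the denominators kₖ):
a_0 = 3: 3/1
a_1 = 1: 4/1
a_2 = 2: 11/3
a_3 = 1: 15/4
a_4 = 6: 101/27

101/27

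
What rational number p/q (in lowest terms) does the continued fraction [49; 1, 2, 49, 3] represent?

Starting at the tail and folding back:
Start with 3.
49 + 1/(3/1) = 49 + 1/3 = 148/3
2 + 1/(148/3) = 2 + 3/148 = 299/148
1 + 1/(299/148) = 1 + 148/299 = 447/299
49 + 1/(447/299) = 49 + 299/447 = 22202/447

22202/447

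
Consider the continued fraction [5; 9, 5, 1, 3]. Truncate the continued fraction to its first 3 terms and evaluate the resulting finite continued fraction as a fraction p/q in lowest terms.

Start with 5.
9 + 1/(5/1) = 9 + 1/5 = 46/5
5 + 1/(46/5) = 5 + 5/46 = 235/46

235/46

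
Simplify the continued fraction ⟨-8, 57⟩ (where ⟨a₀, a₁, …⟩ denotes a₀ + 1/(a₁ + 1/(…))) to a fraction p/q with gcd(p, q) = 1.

-455/57

a_0 = -8: -8/1
a_1 = 57: -455/57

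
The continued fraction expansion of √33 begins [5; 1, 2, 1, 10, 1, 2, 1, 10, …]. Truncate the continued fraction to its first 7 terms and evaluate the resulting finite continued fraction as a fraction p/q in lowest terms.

Collapse the nested fraction from the inside out:
Start with 2.
1 + 1/(2/1) = 1 + 1/2 = 3/2
10 + 1/(3/2) = 10 + 2/3 = 32/3
1 + 1/(32/3) = 1 + 3/32 = 35/32
2 + 1/(35/32) = 2 + 32/35 = 102/35
1 + 1/(102/35) = 1 + 35/102 = 137/102
5 + 1/(137/102) = 5 + 102/137 = 787/137

787/137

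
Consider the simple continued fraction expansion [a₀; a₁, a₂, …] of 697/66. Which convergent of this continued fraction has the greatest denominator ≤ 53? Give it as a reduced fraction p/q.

a_0 = 10: 10/1  (≤ bound)
a_1 = 1: 11/1  (≤ bound)
a_2 = 1: 21/2  (≤ bound)
a_3 = 3: 74/7  (≤ bound)
a_4 = 1: 95/9  (≤ bound)
a_5 = 1: 169/16  (≤ bound)
a_6 = 1: 264/25  (≤ bound)
a_7 = 2: 697/66  (> 53, stop)

264/25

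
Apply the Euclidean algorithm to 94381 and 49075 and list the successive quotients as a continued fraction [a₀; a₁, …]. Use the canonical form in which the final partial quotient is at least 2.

94381 ÷ 49075 → quotient 1, remainder 45306
49075 ÷ 45306 → quotient 1, remainder 3769
45306 ÷ 3769 → quotient 12, remainder 78
3769 ÷ 78 → quotient 48, remainder 25
78 ÷ 25 → quotient 3, remainder 3
25 ÷ 3 → quotient 8, remainder 1
3 ÷ 1 → quotient 3, remainder 0

[1; 1, 12, 48, 3, 8, 3]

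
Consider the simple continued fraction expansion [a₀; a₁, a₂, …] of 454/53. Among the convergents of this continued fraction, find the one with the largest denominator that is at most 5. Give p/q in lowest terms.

a_0 = 8: 8/1  (≤ bound)
a_1 = 1: 9/1  (≤ bound)
a_2 = 1: 17/2  (≤ bound)
a_3 = 3: 60/7  (> 5, stop)

17/2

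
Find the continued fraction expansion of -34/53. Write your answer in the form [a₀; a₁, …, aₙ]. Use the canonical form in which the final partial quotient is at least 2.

[-1; 2, 1, 3, 1, 3]

-34 ÷ 53 → quotient -1, remainder 19
53 ÷ 19 → quotient 2, remainder 15
19 ÷ 15 → quotient 1, remainder 4
15 ÷ 4 → quotient 3, remainder 3
4 ÷ 3 → quotient 1, remainder 1
3 ÷ 1 → quotient 3, remainder 0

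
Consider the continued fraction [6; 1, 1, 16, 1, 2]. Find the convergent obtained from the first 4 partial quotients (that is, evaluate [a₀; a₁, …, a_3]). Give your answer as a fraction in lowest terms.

Start with 16.
1 + 1/(16/1) = 1 + 1/16 = 17/16
1 + 1/(17/16) = 1 + 16/17 = 33/17
6 + 1/(33/17) = 6 + 17/33 = 215/33

215/33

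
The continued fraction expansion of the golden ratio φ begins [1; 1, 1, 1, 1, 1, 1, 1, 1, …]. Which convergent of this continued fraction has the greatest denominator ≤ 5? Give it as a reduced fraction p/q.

8/5

List convergents until the denominator exceeds the bound:
a_0 = 1: 1/1  (≤ bound)
a_1 = 1: 2/1  (≤ bound)
a_2 = 1: 3/2  (≤ bound)
a_3 = 1: 5/3  (≤ bound)
a_4 = 1: 8/5  (≤ bound)
a_5 = 1: 13/8  (> 5, stop)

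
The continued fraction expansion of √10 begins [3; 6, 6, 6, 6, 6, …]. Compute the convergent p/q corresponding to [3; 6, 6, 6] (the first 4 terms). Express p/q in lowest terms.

721/228

Collapse the nested fraction from the inside out:
Start with 6.
6 + 1/(6/1) = 6 + 1/6 = 37/6
6 + 1/(37/6) = 6 + 6/37 = 228/37
3 + 1/(228/37) = 3 + 37/228 = 721/228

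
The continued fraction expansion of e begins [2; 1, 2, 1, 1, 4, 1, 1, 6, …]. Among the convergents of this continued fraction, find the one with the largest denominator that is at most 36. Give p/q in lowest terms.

87/32

a_0 = 2: 2/1  (≤ bound)
a_1 = 1: 3/1  (≤ bound)
a_2 = 2: 8/3  (≤ bound)
a_3 = 1: 11/4  (≤ bound)
a_4 = 1: 19/7  (≤ bound)
a_5 = 4: 87/32  (≤ bound)
a_6 = 1: 106/39  (> 36, stop)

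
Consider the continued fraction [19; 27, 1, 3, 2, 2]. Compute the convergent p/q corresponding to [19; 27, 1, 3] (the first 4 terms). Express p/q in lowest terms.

2113/111

a_0 = 19: 19/1
a_1 = 27: 514/27
a_2 = 1: 533/28
a_3 = 3: 2113/111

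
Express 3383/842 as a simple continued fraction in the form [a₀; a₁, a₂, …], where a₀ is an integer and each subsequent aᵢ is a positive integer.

[4; 56, 7, 2]

3383 = 4·842 + 15, so a_0 = 4
842 = 56·15 + 2, so a_1 = 56
15 = 7·2 + 1, so a_2 = 7
2 = 2·1 + 0, so a_3 = 2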